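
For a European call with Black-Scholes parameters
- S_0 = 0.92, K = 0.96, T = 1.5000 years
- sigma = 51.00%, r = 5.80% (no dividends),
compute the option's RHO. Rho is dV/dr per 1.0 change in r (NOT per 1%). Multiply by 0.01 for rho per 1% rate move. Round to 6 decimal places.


Answer: Rho = 0.534230

Derivation:
d1 = 0.3834578302; d2 = -0.2411620542
phi(d1) = 0.3706642966; exp(-qT) = 1.0000000000; exp(-rT) = 0.9166770956
N(d2) = 0.4047147597
Rho = K*T*exp(-rT)*N(d2) = 0.9600 * 1.5000 * 0.9166770956 * 0.4047147597 = 0.534230


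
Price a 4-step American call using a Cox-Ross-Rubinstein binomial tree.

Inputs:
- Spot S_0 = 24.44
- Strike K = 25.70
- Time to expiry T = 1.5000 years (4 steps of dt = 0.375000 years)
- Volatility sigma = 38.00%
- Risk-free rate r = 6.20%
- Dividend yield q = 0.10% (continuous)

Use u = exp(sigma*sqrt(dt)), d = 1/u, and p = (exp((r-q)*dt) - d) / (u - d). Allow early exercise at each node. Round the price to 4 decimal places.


dt = T/N = 0.375000
u = exp(sigma*sqrt(dt)) = 1.262005; d = 1/u = 0.792390
p = (exp((r-q)*dt) - d) / (u - d) = 0.491357
Discount per step: exp(-r*dt) = 0.977018
Stock lattice S(k, i) with i counting down-moves:
  k=0: S(0,0) = 24.4400
  k=1: S(1,0) = 30.8434; S(1,1) = 19.3660
  k=2: S(2,0) = 38.9245; S(2,1) = 24.4400; S(2,2) = 15.3454
  k=3: S(3,0) = 49.1229; S(3,1) = 30.8434; S(3,2) = 19.3660; S(3,3) = 12.1596
  k=4: S(4,0) = 61.9934; S(4,1) = 38.9245; S(4,2) = 24.4400; S(4,3) = 15.3454; S(4,4) = 9.6351
Terminal payoffs V(N, i) = max(S_T - K, 0):
  V(4,0) = 36.293357; V(4,1) = 13.224512; V(4,2) = 0.000000; V(4,3) = 0.000000; V(4,4) = 0.000000
Backward induction: V(k, i) = exp(-r*dt) * [p * V(k+1, i) + (1-p) * V(k+1, i+1)]; then take max(V_cont, immediate exercise) for American.
  V(3,0) = exp(-r*dt) * [p*36.293357 + (1-p)*13.224512] = 23.995134; exercise = 23.422919; V(3,0) = max -> 23.995134
  V(3,1) = exp(-r*dt) * [p*13.224512 + (1-p)*0.000000] = 6.348625; exercise = 5.143396; V(3,1) = max -> 6.348625
  V(3,2) = exp(-r*dt) * [p*0.000000 + (1-p)*0.000000] = 0.000000; exercise = 0.000000; V(3,2) = max -> 0.000000
  V(3,3) = exp(-r*dt) * [p*0.000000 + (1-p)*0.000000] = 0.000000; exercise = 0.000000; V(3,3) = max -> 0.000000
  V(2,0) = exp(-r*dt) * [p*23.995134 + (1-p)*6.348625] = 14.674193; exercise = 13.224512; V(2,0) = max -> 14.674193
  V(2,1) = exp(-r*dt) * [p*6.348625 + (1-p)*0.000000] = 3.047753; exercise = 0.000000; V(2,1) = max -> 3.047753
  V(2,2) = exp(-r*dt) * [p*0.000000 + (1-p)*0.000000] = 0.000000; exercise = 0.000000; V(2,2) = max -> 0.000000
  V(1,0) = exp(-r*dt) * [p*14.674193 + (1-p)*3.047753] = 8.559157; exercise = 5.143396; V(1,0) = max -> 8.559157
  V(1,1) = exp(-r*dt) * [p*3.047753 + (1-p)*0.000000] = 1.463119; exercise = 0.000000; V(1,1) = max -> 1.463119
  V(0,0) = exp(-r*dt) * [p*8.559157 + (1-p)*1.463119] = 4.836053; exercise = 0.000000; V(0,0) = max -> 4.836053

Answer: Price = V(0,0) = 4.8361


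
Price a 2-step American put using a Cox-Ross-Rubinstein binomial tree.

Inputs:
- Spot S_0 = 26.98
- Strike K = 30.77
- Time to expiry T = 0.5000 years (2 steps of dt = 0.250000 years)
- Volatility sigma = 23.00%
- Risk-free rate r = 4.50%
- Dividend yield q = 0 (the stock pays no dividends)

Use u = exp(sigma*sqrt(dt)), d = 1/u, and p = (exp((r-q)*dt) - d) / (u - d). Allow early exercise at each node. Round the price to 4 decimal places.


dt = T/N = 0.250000
u = exp(sigma*sqrt(dt)) = 1.121873; d = 1/u = 0.891366
p = (exp((r-q)*dt) - d) / (u - d) = 0.520363
Discount per step: exp(-r*dt) = 0.988813
Stock lattice S(k, i) with i counting down-moves:
  k=0: S(0,0) = 26.9800
  k=1: S(1,0) = 30.2681; S(1,1) = 24.0491
  k=2: S(2,0) = 33.9570; S(2,1) = 26.9800; S(2,2) = 21.4365
Terminal payoffs V(N, i) = max(K - S_T, 0):
  V(2,0) = 0.000000; V(2,1) = 3.790000; V(2,2) = 9.333483
Backward induction: V(k, i) = exp(-r*dt) * [p * V(k+1, i) + (1-p) * V(k+1, i+1)]; then take max(V_cont, immediate exercise) for American.
  V(1,0) = exp(-r*dt) * [p*0.000000 + (1-p)*3.790000] = 1.797490; exercise = 0.501855; V(1,0) = max -> 1.797490
  V(1,1) = exp(-r*dt) * [p*3.790000 + (1-p)*9.333483] = 6.376719; exercise = 6.720941; V(1,1) = max -> 6.720941
  V(0,0) = exp(-r*dt) * [p*1.797490 + (1-p)*6.720941] = 4.112435; exercise = 3.790000; V(0,0) = max -> 4.112435

Answer: Price = V(0,0) = 4.1124


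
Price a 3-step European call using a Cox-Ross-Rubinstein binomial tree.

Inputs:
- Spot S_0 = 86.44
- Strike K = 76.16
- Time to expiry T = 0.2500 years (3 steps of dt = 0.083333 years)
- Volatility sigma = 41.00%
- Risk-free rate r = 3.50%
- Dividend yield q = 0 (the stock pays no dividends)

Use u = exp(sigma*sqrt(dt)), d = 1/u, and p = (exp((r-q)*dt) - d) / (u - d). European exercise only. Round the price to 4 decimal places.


dt = T/N = 0.083333
u = exp(sigma*sqrt(dt)) = 1.125646; d = 1/u = 0.888379
p = (exp((r-q)*dt) - d) / (u - d) = 0.482756
Discount per step: exp(-r*dt) = 0.997088
Stock lattice S(k, i) with i counting down-moves:
  k=0: S(0,0) = 86.4400
  k=1: S(1,0) = 97.3008; S(1,1) = 76.7915
  k=2: S(2,0) = 109.5262; S(2,1) = 86.4400; S(2,2) = 68.2199
  k=3: S(3,0) = 123.2877; S(3,1) = 97.3008; S(3,2) = 76.7915; S(3,3) = 60.6052
Terminal payoffs V(N, i) = max(S_T - K, 0):
  V(3,0) = 47.127737; V(3,1) = 21.140812; V(3,2) = 0.631482; V(3,3) = 0.000000
Backward induction: V(k, i) = exp(-r*dt) * [p * V(k+1, i) + (1-p) * V(k+1, i+1)].
  V(2,0) = exp(-r*dt) * [p*47.127737 + (1-p)*21.140812] = 33.588048
  V(2,1) = exp(-r*dt) * [p*21.140812 + (1-p)*0.631482] = 10.501810
  V(2,2) = exp(-r*dt) * [p*0.631482 + (1-p)*0.000000] = 0.303964
  V(1,0) = exp(-r*dt) * [p*33.588048 + (1-p)*10.501810] = 21.583786
  V(1,1) = exp(-r*dt) * [p*10.501810 + (1-p)*0.303964] = 5.211812
  V(0,0) = exp(-r*dt) * [p*21.583786 + (1-p)*5.211812] = 13.077283

Answer: Price = V(0,0) = 13.0773


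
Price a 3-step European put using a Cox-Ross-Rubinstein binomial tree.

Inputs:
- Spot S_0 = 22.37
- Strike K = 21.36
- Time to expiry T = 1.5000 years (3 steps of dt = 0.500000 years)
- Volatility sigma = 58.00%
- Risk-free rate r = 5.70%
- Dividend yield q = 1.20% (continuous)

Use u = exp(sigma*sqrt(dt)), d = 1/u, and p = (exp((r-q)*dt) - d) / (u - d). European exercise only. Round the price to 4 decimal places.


dt = T/N = 0.500000
u = exp(sigma*sqrt(dt)) = 1.507002; d = 1/u = 0.663569
p = (exp((r-q)*dt) - d) / (u - d) = 0.425862
Discount per step: exp(-r*dt) = 0.971902
Stock lattice S(k, i) with i counting down-moves:
  k=0: S(0,0) = 22.3700
  k=1: S(1,0) = 33.7116; S(1,1) = 14.8440
  k=2: S(2,0) = 50.8035; S(2,1) = 22.3700; S(2,2) = 9.8501
  k=3: S(3,0) = 76.5609; S(3,1) = 33.7116; S(3,2) = 14.8440; S(3,3) = 6.5362
Terminal payoffs V(N, i) = max(K - S_T, 0):
  V(3,0) = 0.000000; V(3,1) = 0.000000; V(3,2) = 6.515954; V(3,3) = 14.823806
Backward induction: V(k, i) = exp(-r*dt) * [p * V(k+1, i) + (1-p) * V(k+1, i+1)].
  V(2,0) = exp(-r*dt) * [p*0.000000 + (1-p)*0.000000] = 0.000000
  V(2,1) = exp(-r*dt) * [p*0.000000 + (1-p)*6.515954] = 3.635942
  V(2,2) = exp(-r*dt) * [p*6.515954 + (1-p)*14.823806] = 10.968703
  V(1,0) = exp(-r*dt) * [p*0.000000 + (1-p)*3.635942] = 2.028878
  V(1,1) = exp(-r*dt) * [p*3.635942 + (1-p)*10.968703] = 7.625505
  V(0,0) = exp(-r*dt) * [p*2.028878 + (1-p)*7.625505] = 5.094823

Answer: Price = V(0,0) = 5.0948


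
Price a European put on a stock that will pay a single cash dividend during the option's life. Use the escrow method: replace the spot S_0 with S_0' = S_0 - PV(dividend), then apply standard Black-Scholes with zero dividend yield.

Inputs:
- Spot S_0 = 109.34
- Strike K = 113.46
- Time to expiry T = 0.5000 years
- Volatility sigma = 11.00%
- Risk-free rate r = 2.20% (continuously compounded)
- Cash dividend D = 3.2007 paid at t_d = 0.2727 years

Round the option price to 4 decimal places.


Answer: Price = 7.2448

Derivation:
PV(D) = D * exp(-r * t_d) = 3.2007 * 0.99401856 = 3.18155521
S_0' = S_0 - PV(D) = 109.3400 - 3.18155521 = 106.15844479
d1 = (ln(S_0'/K) + (r + sigma^2/2)*T) / (sigma*sqrt(T)) = -0.67487058
d2 = d1 - sigma*sqrt(T) = -0.75265232
exp(-rT) = 0.98906028
N(-d1) = 0.75012100; N(-d2) = 0.77417057
P = K * exp(-rT) * N(-d2) - S_0' * N(-d1) = 113.4600 * 0.98906028 * 0.77417057 - 106.15844479 * 0.75012100 = 7.2448


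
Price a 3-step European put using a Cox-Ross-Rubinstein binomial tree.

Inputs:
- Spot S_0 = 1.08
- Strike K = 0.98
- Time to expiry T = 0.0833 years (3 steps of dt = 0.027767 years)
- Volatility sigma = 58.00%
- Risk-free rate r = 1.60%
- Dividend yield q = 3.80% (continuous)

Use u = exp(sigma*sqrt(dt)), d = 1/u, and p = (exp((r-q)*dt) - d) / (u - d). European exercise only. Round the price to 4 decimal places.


dt = T/N = 0.027767
u = exp(sigma*sqrt(dt)) = 1.101472; d = 1/u = 0.907876
p = (exp((r-q)*dt) - d) / (u - d) = 0.472703
Discount per step: exp(-r*dt) = 0.999556
Stock lattice S(k, i) with i counting down-moves:
  k=0: S(0,0) = 1.0800
  k=1: S(1,0) = 1.1896; S(1,1) = 0.9805
  k=2: S(2,0) = 1.3103; S(2,1) = 1.0800; S(2,2) = 0.8902
  k=3: S(3,0) = 1.4433; S(3,1) = 1.1896; S(3,2) = 0.9805; S(3,3) = 0.8082
Terminal payoffs V(N, i) = max(K - S_T, 0):
  V(3,0) = 0.000000; V(3,1) = 0.000000; V(3,2) = 0.000000; V(3,3) = 0.171828
Backward induction: V(k, i) = exp(-r*dt) * [p * V(k+1, i) + (1-p) * V(k+1, i+1)].
  V(2,0) = exp(-r*dt) * [p*0.000000 + (1-p)*0.000000] = 0.000000
  V(2,1) = exp(-r*dt) * [p*0.000000 + (1-p)*0.000000] = 0.000000
  V(2,2) = exp(-r*dt) * [p*0.000000 + (1-p)*0.171828] = 0.090564
  V(1,0) = exp(-r*dt) * [p*0.000000 + (1-p)*0.000000] = 0.000000
  V(1,1) = exp(-r*dt) * [p*0.000000 + (1-p)*0.090564] = 0.047733
  V(0,0) = exp(-r*dt) * [p*0.000000 + (1-p)*0.047733] = 0.025158

Answer: Price = V(0,0) = 0.0252


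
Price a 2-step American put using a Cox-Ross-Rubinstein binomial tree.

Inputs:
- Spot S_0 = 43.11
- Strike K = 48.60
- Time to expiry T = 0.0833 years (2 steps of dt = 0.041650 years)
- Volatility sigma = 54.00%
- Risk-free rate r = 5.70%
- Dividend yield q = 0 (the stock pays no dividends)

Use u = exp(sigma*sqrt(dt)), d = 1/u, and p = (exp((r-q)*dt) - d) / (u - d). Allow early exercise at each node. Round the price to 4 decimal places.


Answer: Price = V(0,0) = 6.5139

Derivation:
dt = T/N = 0.041650
u = exp(sigma*sqrt(dt)) = 1.116507; d = 1/u = 0.895651
p = (exp((r-q)*dt) - d) / (u - d) = 0.483239
Discount per step: exp(-r*dt) = 0.997629
Stock lattice S(k, i) with i counting down-moves:
  k=0: S(0,0) = 43.1100
  k=1: S(1,0) = 48.1326; S(1,1) = 38.6115
  k=2: S(2,0) = 53.7404; S(2,1) = 43.1100; S(2,2) = 34.5824
Terminal payoffs V(N, i) = max(K - S_T, 0):
  V(2,0) = 0.000000; V(2,1) = 5.490000; V(2,2) = 14.017596
Backward induction: V(k, i) = exp(-r*dt) * [p * V(k+1, i) + (1-p) * V(k+1, i+1)]; then take max(V_cont, immediate exercise) for American.
  V(1,0) = exp(-r*dt) * [p*0.000000 + (1-p)*5.490000] = 2.830292; exercise = 0.467387; V(1,0) = max -> 2.830292
  V(1,1) = exp(-r*dt) * [p*5.490000 + (1-p)*14.017596] = 9.873264; exercise = 9.988506; V(1,1) = max -> 9.988506
  V(0,0) = exp(-r*dt) * [p*2.830292 + (1-p)*9.988506] = 6.513898; exercise = 5.490000; V(0,0) = max -> 6.513898


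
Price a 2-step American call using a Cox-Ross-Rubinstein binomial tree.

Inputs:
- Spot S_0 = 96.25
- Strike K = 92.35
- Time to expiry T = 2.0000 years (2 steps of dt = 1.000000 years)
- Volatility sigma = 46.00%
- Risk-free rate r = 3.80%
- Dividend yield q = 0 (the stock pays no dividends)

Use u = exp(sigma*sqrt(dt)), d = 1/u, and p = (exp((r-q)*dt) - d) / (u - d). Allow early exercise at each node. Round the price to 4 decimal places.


Answer: Price = V(0,0) = 27.0520

Derivation:
dt = T/N = 1.000000
u = exp(sigma*sqrt(dt)) = 1.584074; d = 1/u = 0.631284
p = (exp((r-q)*dt) - d) / (u - d) = 0.427636
Discount per step: exp(-r*dt) = 0.962713
Stock lattice S(k, i) with i counting down-moves:
  k=0: S(0,0) = 96.2500
  k=1: S(1,0) = 152.4671; S(1,1) = 60.7611
  k=2: S(2,0) = 241.5192; S(2,1) = 96.2500; S(2,2) = 38.3575
Terminal payoffs V(N, i) = max(S_T - K, 0):
  V(2,0) = 149.169200; V(2,1) = 3.900000; V(2,2) = 0.000000
Backward induction: V(k, i) = exp(-r*dt) * [p * V(k+1, i) + (1-p) * V(k+1, i+1)]; then take max(V_cont, immediate exercise) for American.
  V(1,0) = exp(-r*dt) * [p*149.169200 + (1-p)*3.900000] = 63.560581; exercise = 60.117121; V(1,0) = max -> 63.560581
  V(1,1) = exp(-r*dt) * [p*3.900000 + (1-p)*0.000000] = 1.605594; exercise = 0.000000; V(1,1) = max -> 1.605594
  V(0,0) = exp(-r*dt) * [p*63.560581 + (1-p)*1.605594] = 27.052028; exercise = 3.900000; V(0,0) = max -> 27.052028


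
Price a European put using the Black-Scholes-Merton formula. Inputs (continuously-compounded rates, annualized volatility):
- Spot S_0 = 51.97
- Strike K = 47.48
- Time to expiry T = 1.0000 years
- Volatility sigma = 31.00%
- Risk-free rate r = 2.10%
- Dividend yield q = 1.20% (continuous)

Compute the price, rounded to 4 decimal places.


Answer: Price = 3.9019

Derivation:
d1 = (ln(S/K) + (r - q + 0.5*sigma^2) * T) / (sigma * sqrt(T)) = 0.47550987
d2 = d1 - sigma * sqrt(T) = 0.16550987
exp(-rT) = 0.97921896; exp(-qT) = 0.98807171
P = K * exp(-rT) * N(-d2) - S_0 * exp(-qT) * N(-d1)
N(-d1) = 0.31721180; N(-d2) = 0.43427134
P = 47.4800 * 0.97921896 * 0.43427134 - 51.9700 * 0.98807171 * 0.31721180 = 3.9019


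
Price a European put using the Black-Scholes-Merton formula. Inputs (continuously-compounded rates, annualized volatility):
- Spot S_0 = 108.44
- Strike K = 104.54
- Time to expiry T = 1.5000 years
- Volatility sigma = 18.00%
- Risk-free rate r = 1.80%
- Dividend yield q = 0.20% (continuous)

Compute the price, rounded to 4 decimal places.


d1 = (ln(S/K) + (r - q + 0.5*sigma^2) * T) / (sigma * sqrt(T)) = 0.38523784
d2 = d1 - sigma * sqrt(T) = 0.16478376
exp(-rT) = 0.97336124; exp(-qT) = 0.99700450
P = K * exp(-rT) * N(-d2) - S_0 * exp(-qT) * N(-d1)
N(-d1) = 0.35003061; N(-d2) = 0.43455709
P = 104.5400 * 0.97336124 * 0.43455709 - 108.4400 * 0.99700450 * 0.35003061 = 6.3748

Answer: Price = 6.3748


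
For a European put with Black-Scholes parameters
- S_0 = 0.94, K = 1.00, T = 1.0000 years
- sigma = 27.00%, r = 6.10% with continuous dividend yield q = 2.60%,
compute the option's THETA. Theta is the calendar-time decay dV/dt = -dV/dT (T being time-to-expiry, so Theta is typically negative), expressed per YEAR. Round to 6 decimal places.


d1 = 0.0354614677; d2 = -0.2345385323
phi(d1) = 0.3986915212; exp(-qT) = 0.9743350896; exp(-rT) = 0.9408232398
Theta = -S*exp(-qT)*phi(d1)*sigma/(2*sqrt(T)) + r*K*exp(-rT)*N(-d2) - q*S*exp(-qT)*N(-d1)
N(-d1) = 0.4858558857; N(-d2) = 0.5927165386; sqrt(T) = 1.0000000000
Term 1 = -0.9400 * 0.9743350896 * 0.3986915212 * 0.2700 / (2 * 1.0000000000) = -0.0492954647
Term 2 = 0.0610 * 1.0000 * 0.9408232398 * 0.5927165386 = 0.0340161311
Term 3 = -0.0260 * 0.9400 * 0.9743350896 * 0.4858558857 = -0.0115695645
Theta = -0.0492954647 + (0.0340161311) + (-0.0115695645) = -0.026849

Answer: Theta = -0.026849


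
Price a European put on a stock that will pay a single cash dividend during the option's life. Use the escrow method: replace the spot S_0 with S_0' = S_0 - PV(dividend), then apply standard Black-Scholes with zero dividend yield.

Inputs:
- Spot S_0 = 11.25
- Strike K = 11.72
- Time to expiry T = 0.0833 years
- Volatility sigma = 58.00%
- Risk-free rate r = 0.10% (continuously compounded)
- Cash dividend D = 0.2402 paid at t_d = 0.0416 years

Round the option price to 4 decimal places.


PV(D) = D * exp(-r * t_d) = 0.2402 * 0.99995840 = 0.24019001
S_0' = S_0 - PV(D) = 11.2500 - 0.24019001 = 11.00980999
d1 = (ln(S_0'/K) + (r + sigma^2/2)*T) / (sigma*sqrt(T)) = -0.28922511
d2 = d1 - sigma*sqrt(T) = -0.45662320
exp(-rT) = 0.99991670
N(-d1) = 0.61379544; N(-d2) = 0.67602905
P = K * exp(-rT) * N(-d2) - S_0' * N(-d1) = 11.7200 * 0.99991670 * 0.67602905 - 11.00980999 * 0.61379544 = 1.1646

Answer: Price = 1.1646


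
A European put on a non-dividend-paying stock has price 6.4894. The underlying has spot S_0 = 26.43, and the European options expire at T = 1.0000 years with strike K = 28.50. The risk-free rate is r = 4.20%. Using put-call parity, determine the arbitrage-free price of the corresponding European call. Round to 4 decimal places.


Answer: Call price = 5.5916

Derivation:
Put-call parity: C - P = S_0 * exp(-qT) - K * exp(-rT).
S_0 * exp(-qT) = 26.4300 * 1.00000000 = 26.43000000
K * exp(-rT) = 28.5000 * 0.95886978 = 27.32778875
C = P + S*exp(-qT) - K*exp(-rT)
C = 6.4894 + 26.43000000 - 27.32778875 = 5.5916


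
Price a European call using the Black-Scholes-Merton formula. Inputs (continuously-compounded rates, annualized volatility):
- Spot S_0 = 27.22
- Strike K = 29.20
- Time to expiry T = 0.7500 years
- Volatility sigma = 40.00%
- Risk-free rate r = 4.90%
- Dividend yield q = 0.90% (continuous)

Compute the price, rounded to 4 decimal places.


Answer: Price = 3.2647

Derivation:
d1 = (ln(S/K) + (r - q + 0.5*sigma^2) * T) / (sigma * sqrt(T)) = 0.05710943
d2 = d1 - sigma * sqrt(T) = -0.28930073
exp(-rT) = 0.96391708; exp(-qT) = 0.99327273
C = S_0 * exp(-qT) * N(d1) - K * exp(-rT) * N(d2)
N(d1) = 0.52277099; N(d2) = 0.38617563
C = 27.2200 * 0.99327273 * 0.52277099 - 29.2000 * 0.96391708 * 0.38617563 = 3.2647


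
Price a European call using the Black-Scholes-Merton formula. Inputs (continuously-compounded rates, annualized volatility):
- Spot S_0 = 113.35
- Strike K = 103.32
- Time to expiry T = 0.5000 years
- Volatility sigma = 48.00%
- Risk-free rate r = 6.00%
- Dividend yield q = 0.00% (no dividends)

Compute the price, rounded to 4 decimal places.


d1 = (ln(S/K) + (r - q + 0.5*sigma^2) * T) / (sigma * sqrt(T)) = 0.53106491
d2 = d1 - sigma * sqrt(T) = 0.19165366
exp(-rT) = 0.97044553; exp(-qT) = 1.00000000
C = S_0 * exp(-qT) * N(d1) - K * exp(-rT) * N(d2)
N(d1) = 0.70231310; N(d2) = 0.57599325
C = 113.3500 * 1.00000000 * 0.70231310 - 103.3200 * 0.97044553 * 0.57599325 = 21.8544

Answer: Price = 21.8544


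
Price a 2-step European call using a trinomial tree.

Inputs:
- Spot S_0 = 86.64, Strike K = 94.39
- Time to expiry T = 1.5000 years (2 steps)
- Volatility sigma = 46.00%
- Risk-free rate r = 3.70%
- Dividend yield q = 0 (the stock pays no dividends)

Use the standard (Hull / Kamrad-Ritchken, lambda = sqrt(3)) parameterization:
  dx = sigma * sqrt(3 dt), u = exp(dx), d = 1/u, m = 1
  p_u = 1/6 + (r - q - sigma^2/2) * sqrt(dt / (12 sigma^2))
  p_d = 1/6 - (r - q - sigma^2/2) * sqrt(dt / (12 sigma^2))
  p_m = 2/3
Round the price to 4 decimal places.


Answer: Price = V(0,0) = 16.7275

Derivation:
dt = T/N = 0.750000; dx = sigma*sqrt(3*dt) = 0.690000
u = exp(dx) = 1.993716; d = 1/u = 0.501576
p_u = 0.129275, p_m = 0.666667, p_d = 0.204058
Discount per step: exp(-r*dt) = 0.972631
Stock lattice S(k, j) with j the centered position index:
  k=0: S(0,+0) = 86.6400
  k=1: S(1,-1) = 43.4566; S(1,+0) = 86.6400; S(1,+1) = 172.7355
  k=2: S(2,-2) = 21.7968; S(2,-1) = 43.4566; S(2,+0) = 86.6400; S(2,+1) = 172.7355; S(2,+2) = 344.3855
Terminal payoffs V(N, j) = max(S_T - K, 0):
  V(2,-2) = 0.000000; V(2,-1) = 0.000000; V(2,+0) = 0.000000; V(2,+1) = 78.345514; V(2,+2) = 249.995477
Backward induction: V(k, j) = exp(-r*dt) * [p_u * V(k+1, j+1) + p_m * V(k+1, j) + p_d * V(k+1, j-1)]
  V(1,-1) = exp(-r*dt) * [p_u*0.000000 + p_m*0.000000 + p_d*0.000000] = 0.000000
  V(1,+0) = exp(-r*dt) * [p_u*78.345514 + p_m*0.000000 + p_d*0.000000] = 9.850952
  V(1,+1) = exp(-r*dt) * [p_u*249.995477 + p_m*78.345514 + p_d*0.000000] = 82.234630
  V(0,+0) = exp(-r*dt) * [p_u*82.234630 + p_m*9.850952 + p_d*0.000000] = 16.727524


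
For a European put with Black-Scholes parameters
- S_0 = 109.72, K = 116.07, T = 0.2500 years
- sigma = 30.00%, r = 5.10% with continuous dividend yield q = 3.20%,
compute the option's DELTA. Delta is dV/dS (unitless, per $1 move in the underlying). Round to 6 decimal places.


Answer: Delta = -0.600982

Derivation:
d1 = -0.2684119421; d2 = -0.4184119421
phi(d1) = 0.3848271454; exp(-qT) = 0.9920319148; exp(-rT) = 0.9873309369
N(-d1) = 0.6058088759
Delta = -exp(-qT) * N(-d1) = -0.9920319148 * 0.6058088759 = -0.600982


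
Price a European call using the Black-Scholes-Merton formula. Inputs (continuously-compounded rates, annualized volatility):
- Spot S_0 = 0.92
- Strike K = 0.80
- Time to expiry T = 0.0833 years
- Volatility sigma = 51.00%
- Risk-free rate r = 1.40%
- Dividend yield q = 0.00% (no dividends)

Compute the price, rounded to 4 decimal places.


Answer: Price = 0.1323

Derivation:
d1 = (ln(S/K) + (r - q + 0.5*sigma^2) * T) / (sigma * sqrt(T)) = 1.03102307
d2 = d1 - sigma * sqrt(T) = 0.88382820
exp(-rT) = 0.99883448; exp(-qT) = 1.00000000
C = S_0 * exp(-qT) * N(d1) - K * exp(-rT) * N(d2)
N(d1) = 0.84873500; N(d2) = 0.81160552
C = 0.9200 * 1.00000000 * 0.84873500 - 0.8000 * 0.99883448 * 0.81160552 = 0.1323


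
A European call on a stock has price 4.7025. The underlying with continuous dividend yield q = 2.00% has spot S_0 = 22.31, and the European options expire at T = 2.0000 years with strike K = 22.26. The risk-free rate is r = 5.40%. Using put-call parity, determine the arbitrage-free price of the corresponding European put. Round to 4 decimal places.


Put-call parity: C - P = S_0 * exp(-qT) - K * exp(-rT).
S_0 * exp(-qT) = 22.3100 * 0.96078944 = 21.43521239
K * exp(-rT) = 22.2600 * 0.89762760 = 19.98119030
P = C - S*exp(-qT) + K*exp(-rT)
P = 4.7025 - 21.43521239 + 19.98119030 = 3.2485

Answer: Put price = 3.2485


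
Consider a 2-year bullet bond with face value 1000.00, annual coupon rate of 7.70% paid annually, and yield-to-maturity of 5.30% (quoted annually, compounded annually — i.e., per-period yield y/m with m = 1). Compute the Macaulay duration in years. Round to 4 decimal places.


Coupon per period c = face * coupon_rate / m = 77.000000
Periods per year m = 1; per-period yield y/m = 0.053000
Number of cashflows N = 2
Cashflows (t years, CF_t, discount factor 1/(1+y/m)^(m*t), PV):
  t = 1.0000: CF_t = 77.000000, DF = 0.949668, PV = 73.124406
  t = 2.0000: CF_t = 1077.000000, DF = 0.901869, PV = 971.312462
Price P = sum_t PV_t = 1044.436869
Macaulay numerator sum_t t * PV_t:
  t * PV_t at t = 1.0000: 73.124406
  t * PV_t at t = 2.0000: 1942.624925
Macaulay duration D = (sum_t t * PV_t) / P = 2015.749331 / 1044.436869 = 1.929987

Answer: Macaulay duration = 1.9300 years


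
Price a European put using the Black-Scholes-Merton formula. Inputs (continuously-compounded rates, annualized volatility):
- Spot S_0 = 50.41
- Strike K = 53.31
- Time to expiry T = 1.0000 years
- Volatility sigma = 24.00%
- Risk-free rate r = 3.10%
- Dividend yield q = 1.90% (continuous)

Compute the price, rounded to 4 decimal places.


Answer: Price = 6.0215

Derivation:
d1 = (ln(S/K) + (r - q + 0.5*sigma^2) * T) / (sigma * sqrt(T)) = -0.06305984
d2 = d1 - sigma * sqrt(T) = -0.30305984
exp(-rT) = 0.96947557; exp(-qT) = 0.98117936
P = K * exp(-rT) * N(-d2) - S_0 * exp(-qT) * N(-d1)
N(-d1) = 0.52514058; N(-d2) = 0.61907787
P = 53.3100 * 0.96947557 * 0.61907787 - 50.4100 * 0.98117936 * 0.52514058 = 6.0215


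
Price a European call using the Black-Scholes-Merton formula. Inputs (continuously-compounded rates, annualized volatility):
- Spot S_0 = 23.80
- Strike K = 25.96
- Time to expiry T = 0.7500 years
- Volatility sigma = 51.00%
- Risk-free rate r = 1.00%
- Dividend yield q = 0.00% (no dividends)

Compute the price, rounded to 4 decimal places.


d1 = (ln(S/K) + (r - q + 0.5*sigma^2) * T) / (sigma * sqrt(T)) = 0.04113041
d2 = d1 - sigma * sqrt(T) = -0.40054255
exp(-rT) = 0.99252805; exp(-qT) = 1.00000000
C = S_0 * exp(-qT) * N(d1) - K * exp(-rT) * N(d2)
N(d1) = 0.51640403; N(d2) = 0.34437848
C = 23.8000 * 1.00000000 * 0.51640403 - 25.9600 * 0.99252805 * 0.34437848 = 3.4172

Answer: Price = 3.4172


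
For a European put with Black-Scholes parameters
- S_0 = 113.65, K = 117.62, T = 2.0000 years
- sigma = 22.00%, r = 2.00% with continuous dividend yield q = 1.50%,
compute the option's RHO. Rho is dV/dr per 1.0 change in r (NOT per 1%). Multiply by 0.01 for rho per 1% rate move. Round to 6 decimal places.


d1 = 0.0773461079; d2 = -0.2337808758
phi(d1) = 0.3977507431; exp(-qT) = 0.9704455335; exp(-rT) = 0.9607894392
N(-d2) = 0.5924224514
Rho = -K*T*exp(-rT)*N(-d2) = -117.6200 * 2.0000 * 0.9607894392 * 0.5924224514 = -133.897017

Answer: Rho = -133.897017


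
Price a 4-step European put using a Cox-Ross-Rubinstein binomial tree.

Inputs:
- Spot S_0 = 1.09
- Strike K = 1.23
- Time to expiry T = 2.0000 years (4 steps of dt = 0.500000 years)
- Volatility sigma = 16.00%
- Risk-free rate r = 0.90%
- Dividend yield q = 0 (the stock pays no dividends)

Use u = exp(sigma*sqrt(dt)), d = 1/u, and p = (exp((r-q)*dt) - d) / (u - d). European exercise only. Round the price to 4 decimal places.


dt = T/N = 0.500000
u = exp(sigma*sqrt(dt)) = 1.119785; d = 1/u = 0.893028
p = (exp((r-q)*dt) - d) / (u - d) = 0.491636
Discount per step: exp(-r*dt) = 0.995510
Stock lattice S(k, i) with i counting down-moves:
  k=0: S(0,0) = 1.0900
  k=1: S(1,0) = 1.2206; S(1,1) = 0.9734
  k=2: S(2,0) = 1.3668; S(2,1) = 1.0900; S(2,2) = 0.8693
  k=3: S(3,0) = 1.5305; S(3,1) = 1.2206; S(3,2) = 0.9734; S(3,3) = 0.7763
  k=4: S(4,0) = 1.7138; S(4,1) = 1.3668; S(4,2) = 1.0900; S(4,3) = 0.8693; S(4,4) = 0.6932
Terminal payoffs V(N, i) = max(K - S_T, 0):
  V(4,0) = 0.000000; V(4,1) = 0.000000; V(4,2) = 0.140000; V(4,3) = 0.360726; V(4,4) = 0.536754
Backward induction: V(k, i) = exp(-r*dt) * [p * V(k+1, i) + (1-p) * V(k+1, i+1)].
  V(3,0) = exp(-r*dt) * [p*0.000000 + (1-p)*0.000000] = 0.000000
  V(3,1) = exp(-r*dt) * [p*0.000000 + (1-p)*0.140000] = 0.070851
  V(3,2) = exp(-r*dt) * [p*0.140000 + (1-p)*0.360726] = 0.251077
  V(3,3) = exp(-r*dt) * [p*0.360726 + (1-p)*0.536754] = 0.448191
  V(2,0) = exp(-r*dt) * [p*0.000000 + (1-p)*0.070851] = 0.035857
  V(2,1) = exp(-r*dt) * [p*0.070851 + (1-p)*0.251077] = 0.161742
  V(2,2) = exp(-r*dt) * [p*0.251077 + (1-p)*0.448191] = 0.349705
  V(1,0) = exp(-r*dt) * [p*0.035857 + (1-p)*0.161742] = 0.099404
  V(1,1) = exp(-r*dt) * [p*0.161742 + (1-p)*0.349705] = 0.256141
  V(0,0) = exp(-r*dt) * [p*0.099404 + (1-p)*0.256141] = 0.178279

Answer: Price = V(0,0) = 0.1783


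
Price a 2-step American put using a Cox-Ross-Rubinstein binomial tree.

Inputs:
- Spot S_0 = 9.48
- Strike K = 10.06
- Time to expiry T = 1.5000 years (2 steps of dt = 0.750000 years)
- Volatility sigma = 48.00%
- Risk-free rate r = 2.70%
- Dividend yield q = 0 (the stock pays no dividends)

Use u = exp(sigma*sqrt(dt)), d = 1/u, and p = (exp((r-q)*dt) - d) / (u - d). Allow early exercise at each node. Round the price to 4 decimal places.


dt = T/N = 0.750000
u = exp(sigma*sqrt(dt)) = 1.515419; d = 1/u = 0.659883
p = (exp((r-q)*dt) - d) / (u - d) = 0.421459
Discount per step: exp(-r*dt) = 0.979954
Stock lattice S(k, i) with i counting down-moves:
  k=0: S(0,0) = 9.4800
  k=1: S(1,0) = 14.3662; S(1,1) = 6.2557
  k=2: S(2,0) = 21.7708; S(2,1) = 9.4800; S(2,2) = 4.1280
Terminal payoffs V(N, i) = max(K - S_T, 0):
  V(2,0) = 0.000000; V(2,1) = 0.580000; V(2,2) = 5.931972
Backward induction: V(k, i) = exp(-r*dt) * [p * V(k+1, i) + (1-p) * V(k+1, i+1)]; then take max(V_cont, immediate exercise) for American.
  V(1,0) = exp(-r*dt) * [p*0.000000 + (1-p)*0.580000] = 0.328827; exercise = 0.000000; V(1,0) = max -> 0.328827
  V(1,1) = exp(-r*dt) * [p*0.580000 + (1-p)*5.931972] = 3.602640; exercise = 3.804306; V(1,1) = max -> 3.804306
  V(0,0) = exp(-r*dt) * [p*0.328827 + (1-p)*3.804306] = 2.292636; exercise = 0.580000; V(0,0) = max -> 2.292636

Answer: Price = V(0,0) = 2.2926


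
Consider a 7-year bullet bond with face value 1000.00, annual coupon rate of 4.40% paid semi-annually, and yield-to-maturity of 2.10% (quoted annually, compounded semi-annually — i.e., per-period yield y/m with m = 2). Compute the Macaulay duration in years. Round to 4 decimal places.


Answer: Macaulay duration = 6.1727 years

Derivation:
Coupon per period c = face * coupon_rate / m = 22.000000
Periods per year m = 2; per-period yield y/m = 0.010500
Number of cashflows N = 14
Cashflows (t years, CF_t, discount factor 1/(1+y/m)^(m*t), PV):
  t = 0.5000: CF_t = 22.000000, DF = 0.989609, PV = 21.771400
  t = 1.0000: CF_t = 22.000000, DF = 0.979326, PV = 21.545176
  t = 1.5000: CF_t = 22.000000, DF = 0.969150, PV = 21.321302
  t = 2.0000: CF_t = 22.000000, DF = 0.959080, PV = 21.099755
  t = 2.5000: CF_t = 22.000000, DF = 0.949114, PV = 20.880509
  t = 3.0000: CF_t = 22.000000, DF = 0.939252, PV = 20.663542
  t = 3.5000: CF_t = 22.000000, DF = 0.929492, PV = 20.448830
  t = 4.0000: CF_t = 22.000000, DF = 0.919834, PV = 20.236348
  t = 4.5000: CF_t = 22.000000, DF = 0.910276, PV = 20.026074
  t = 5.0000: CF_t = 22.000000, DF = 0.900818, PV = 19.817985
  t = 5.5000: CF_t = 22.000000, DF = 0.891457, PV = 19.612059
  t = 6.0000: CF_t = 22.000000, DF = 0.882194, PV = 19.408272
  t = 6.5000: CF_t = 22.000000, DF = 0.873027, PV = 19.206603
  t = 7.0000: CF_t = 1022.000000, DF = 0.863956, PV = 882.962880
Price P = sum_t PV_t = 1149.000735
Macaulay numerator sum_t t * PV_t:
  t * PV_t at t = 0.5000: 10.885700
  t * PV_t at t = 1.0000: 21.545176
  t * PV_t at t = 1.5000: 31.981953
  t * PV_t at t = 2.0000: 42.199510
  t * PV_t at t = 2.5000: 52.201274
  t * PV_t at t = 3.0000: 61.990627
  t * PV_t at t = 3.5000: 71.570904
  t * PV_t at t = 4.0000: 80.945392
  t * PV_t at t = 4.5000: 90.117334
  t * PV_t at t = 5.0000: 99.089927
  t * PV_t at t = 5.5000: 107.866323
  t * PV_t at t = 6.0000: 116.449631
  t * PV_t at t = 6.5000: 124.842916
  t * PV_t at t = 7.0000: 6180.740157
Macaulay duration D = (sum_t t * PV_t) / P = 7092.426823 / 1149.000735 = 6.172691


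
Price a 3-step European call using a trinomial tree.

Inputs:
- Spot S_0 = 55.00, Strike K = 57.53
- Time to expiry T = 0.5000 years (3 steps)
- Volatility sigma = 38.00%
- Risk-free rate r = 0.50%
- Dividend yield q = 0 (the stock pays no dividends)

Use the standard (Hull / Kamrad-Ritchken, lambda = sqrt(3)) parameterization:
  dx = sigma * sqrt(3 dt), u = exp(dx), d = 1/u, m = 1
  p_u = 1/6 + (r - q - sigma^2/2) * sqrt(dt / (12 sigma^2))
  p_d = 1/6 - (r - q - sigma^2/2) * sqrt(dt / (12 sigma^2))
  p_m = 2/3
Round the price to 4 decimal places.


dt = T/N = 0.166667; dx = sigma*sqrt(3*dt) = 0.268701
u = exp(dx) = 1.308263; d = 1/u = 0.764372
p_u = 0.145826, p_m = 0.666667, p_d = 0.187508
Discount per step: exp(-r*dt) = 0.999167
Stock lattice S(k, j) with j the centered position index:
  k=0: S(0,+0) = 55.0000
  k=1: S(1,-1) = 42.0405; S(1,+0) = 55.0000; S(1,+1) = 71.9545
  k=2: S(2,-2) = 32.1346; S(2,-1) = 42.0405; S(2,+0) = 55.0000; S(2,+1) = 71.9545; S(2,+2) = 94.1354
  k=3: S(3,-3) = 24.5628; S(3,-2) = 32.1346; S(3,-1) = 42.0405; S(3,+0) = 55.0000; S(3,+1) = 71.9545; S(3,+2) = 94.1354; S(3,+3) = 123.1539
Terminal payoffs V(N, j) = max(S_T - K, 0):
  V(3,-3) = 0.000000; V(3,-2) = 0.000000; V(3,-1) = 0.000000; V(3,+0) = 0.000000; V(3,+1) = 14.424485; V(3,+2) = 36.605416; V(3,+3) = 65.623915
Backward induction: V(k, j) = exp(-r*dt) * [p_u * V(k+1, j+1) + p_m * V(k+1, j) + p_d * V(k+1, j-1)]
  V(2,-2) = exp(-r*dt) * [p_u*0.000000 + p_m*0.000000 + p_d*0.000000] = 0.000000
  V(2,-1) = exp(-r*dt) * [p_u*0.000000 + p_m*0.000000 + p_d*0.000000] = 0.000000
  V(2,+0) = exp(-r*dt) * [p_u*14.424485 + p_m*0.000000 + p_d*0.000000] = 2.101707
  V(2,+1) = exp(-r*dt) * [p_u*36.605416 + p_m*14.424485 + p_d*0.000000] = 14.941874
  V(2,+2) = exp(-r*dt) * [p_u*65.623915 + p_m*36.605416 + p_d*14.424485] = 36.647409
  V(1,-1) = exp(-r*dt) * [p_u*2.101707 + p_m*0.000000 + p_d*0.000000] = 0.306227
  V(1,+0) = exp(-r*dt) * [p_u*14.941874 + p_m*2.101707 + p_d*0.000000] = 3.577064
  V(1,+1) = exp(-r*dt) * [p_u*36.647409 + p_m*14.941874 + p_d*2.101707] = 15.686389
  V(0,+0) = exp(-r*dt) * [p_u*15.686389 + p_m*3.577064 + p_d*0.306227] = 4.725667

Answer: Price = V(0,0) = 4.7257


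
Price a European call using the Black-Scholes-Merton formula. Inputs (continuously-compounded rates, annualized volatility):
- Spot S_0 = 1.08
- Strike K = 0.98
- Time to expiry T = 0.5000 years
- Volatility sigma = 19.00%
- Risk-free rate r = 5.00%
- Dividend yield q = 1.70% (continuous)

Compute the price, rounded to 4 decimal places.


d1 = (ln(S/K) + (r - q + 0.5*sigma^2) * T) / (sigma * sqrt(T)) = 0.91320048
d2 = d1 - sigma * sqrt(T) = 0.77885020
exp(-rT) = 0.97530991; exp(-qT) = 0.99153602
C = S_0 * exp(-qT) * N(d1) - K * exp(-rT) * N(d2)
N(d1) = 0.81943145; N(d2) = 0.78196602
C = 1.0800 * 0.99153602 * 0.81943145 - 0.9800 * 0.97530991 * 0.78196602 = 0.1301

Answer: Price = 0.1301


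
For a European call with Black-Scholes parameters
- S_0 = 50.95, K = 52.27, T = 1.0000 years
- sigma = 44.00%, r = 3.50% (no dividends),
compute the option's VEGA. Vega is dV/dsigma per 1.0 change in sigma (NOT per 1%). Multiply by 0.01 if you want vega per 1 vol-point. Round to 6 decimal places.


d1 = 0.2414140158; d2 = -0.1985859842
phi(d1) = 0.3874847070; exp(-qT) = 1.0000000000; exp(-rT) = 0.9656054163
Vega = S * exp(-qT) * phi(d1) * sqrt(T) = 50.9500 * 1.0000000000 * 0.3874847070 * 1.0000000000 = 19.742346

Answer: Vega = 19.742346


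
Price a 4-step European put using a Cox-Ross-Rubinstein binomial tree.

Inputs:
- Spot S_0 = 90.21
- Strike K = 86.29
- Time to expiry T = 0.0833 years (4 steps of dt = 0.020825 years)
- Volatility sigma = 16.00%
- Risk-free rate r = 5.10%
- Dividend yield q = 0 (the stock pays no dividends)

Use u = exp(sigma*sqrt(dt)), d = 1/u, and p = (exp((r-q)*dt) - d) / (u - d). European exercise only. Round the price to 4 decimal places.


dt = T/N = 0.020825
u = exp(sigma*sqrt(dt)) = 1.023358; d = 1/u = 0.977175
p = (exp((r-q)*dt) - d) / (u - d) = 0.517237
Discount per step: exp(-r*dt) = 0.998938
Stock lattice S(k, i) with i counting down-moves:
  k=0: S(0,0) = 90.2100
  k=1: S(1,0) = 92.3171; S(1,1) = 88.1510
  k=2: S(2,0) = 94.4735; S(2,1) = 90.2100; S(2,2) = 86.1389
  k=3: S(3,0) = 96.6802; S(3,1) = 92.3171; S(3,2) = 88.1510; S(3,3) = 84.1728
  k=4: S(4,0) = 98.9384; S(4,1) = 94.4735; S(4,2) = 90.2100; S(4,3) = 86.1389; S(4,4) = 82.2516
Terminal payoffs V(N, i) = max(K - S_T, 0):
  V(4,0) = 0.000000; V(4,1) = 0.000000; V(4,2) = 0.000000; V(4,3) = 0.151066; V(4,4) = 4.038410
Backward induction: V(k, i) = exp(-r*dt) * [p * V(k+1, i) + (1-p) * V(k+1, i+1)].
  V(3,0) = exp(-r*dt) * [p*0.000000 + (1-p)*0.000000] = 0.000000
  V(3,1) = exp(-r*dt) * [p*0.000000 + (1-p)*0.000000] = 0.000000
  V(3,2) = exp(-r*dt) * [p*0.000000 + (1-p)*0.151066] = 0.072852
  V(3,3) = exp(-r*dt) * [p*0.151066 + (1-p)*4.038410] = 2.025578
  V(2,0) = exp(-r*dt) * [p*0.000000 + (1-p)*0.000000] = 0.000000
  V(2,1) = exp(-r*dt) * [p*0.000000 + (1-p)*0.072852] = 0.035133
  V(2,2) = exp(-r*dt) * [p*0.072852 + (1-p)*2.025578] = 1.014477
  V(1,0) = exp(-r*dt) * [p*0.000000 + (1-p)*0.035133] = 0.016943
  V(1,1) = exp(-r*dt) * [p*0.035133 + (1-p)*1.014477] = 0.507385
  V(0,0) = exp(-r*dt) * [p*0.016943 + (1-p)*0.507385] = 0.253441

Answer: Price = V(0,0) = 0.2534


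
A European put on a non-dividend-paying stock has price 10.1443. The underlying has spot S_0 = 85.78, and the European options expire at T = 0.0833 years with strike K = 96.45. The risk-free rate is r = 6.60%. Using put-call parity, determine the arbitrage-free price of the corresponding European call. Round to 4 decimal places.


Answer: Call price = 0.0031

Derivation:
Put-call parity: C - P = S_0 * exp(-qT) - K * exp(-rT).
S_0 * exp(-qT) = 85.7800 * 1.00000000 = 85.78000000
K * exp(-rT) = 96.4500 * 0.99451729 = 95.92119216
C = P + S*exp(-qT) - K*exp(-rT)
C = 10.1443 + 85.78000000 - 95.92119216 = 0.0031


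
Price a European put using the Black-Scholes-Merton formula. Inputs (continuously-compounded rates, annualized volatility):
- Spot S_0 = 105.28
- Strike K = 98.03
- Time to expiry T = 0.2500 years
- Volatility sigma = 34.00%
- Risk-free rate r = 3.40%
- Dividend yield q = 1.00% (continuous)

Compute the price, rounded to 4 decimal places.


Answer: Price = 3.6354

Derivation:
d1 = (ln(S/K) + (r - q + 0.5*sigma^2) * T) / (sigma * sqrt(T)) = 0.53999949
d2 = d1 - sigma * sqrt(T) = 0.36999949
exp(-rT) = 0.99153602; exp(-qT) = 0.99750312
P = K * exp(-rT) * N(-d2) - S_0 * exp(-qT) * N(-d1)
N(-d1) = 0.29459869; N(-d2) = 0.35569144
P = 98.0300 * 0.99153602 * 0.35569144 - 105.2800 * 0.99750312 * 0.29459869 = 3.6354


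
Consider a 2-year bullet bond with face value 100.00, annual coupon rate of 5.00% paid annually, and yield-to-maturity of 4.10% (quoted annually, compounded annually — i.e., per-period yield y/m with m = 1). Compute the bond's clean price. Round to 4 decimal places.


Coupon per period c = face * coupon_rate / m = 5.000000
Periods per year m = 1; per-period yield y/m = 0.041000
Number of cashflows N = 2
Cashflows (t years, CF_t, discount factor 1/(1+y/m)^(m*t), PV):
  t = 1.0000: CF_t = 5.000000, DF = 0.960615, PV = 4.803074
  t = 2.0000: CF_t = 105.000000, DF = 0.922781, PV = 96.891982
Price P = sum_t PV_t = 101.695056

Answer: Price = 101.6951


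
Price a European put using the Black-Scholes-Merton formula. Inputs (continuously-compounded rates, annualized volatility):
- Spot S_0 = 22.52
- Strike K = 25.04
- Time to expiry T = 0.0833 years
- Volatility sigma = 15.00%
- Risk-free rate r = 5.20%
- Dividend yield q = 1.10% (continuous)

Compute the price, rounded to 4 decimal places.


d1 = (ln(S/K) + (r - q + 0.5*sigma^2) * T) / (sigma * sqrt(T)) = -2.34955389
d2 = d1 - sigma * sqrt(T) = -2.39284650
exp(-rT) = 0.99567777; exp(-qT) = 0.99908412
P = K * exp(-rT) * N(-d2) - S_0 * exp(-qT) * N(-d1)
N(-d1) = 0.99060204; N(-d2) = 0.99164088
P = 25.0400 * 0.99567777 * 0.99164088 - 22.5200 * 0.99908412 * 0.99060204 = 2.4354

Answer: Price = 2.4354


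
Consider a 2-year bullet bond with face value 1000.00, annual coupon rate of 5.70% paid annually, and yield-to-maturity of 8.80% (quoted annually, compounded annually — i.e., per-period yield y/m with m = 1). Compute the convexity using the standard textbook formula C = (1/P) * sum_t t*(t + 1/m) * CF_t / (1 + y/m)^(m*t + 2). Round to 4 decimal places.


Coupon per period c = face * coupon_rate / m = 57.000000
Periods per year m = 1; per-period yield y/m = 0.088000
Number of cashflows N = 2
Cashflows (t years, CF_t, discount factor 1/(1+y/m)^(m*t), PV):
  t = 1.0000: CF_t = 57.000000, DF = 0.919118, PV = 52.389706
  t = 2.0000: CF_t = 1057.000000, DF = 0.844777, PV = 892.929552
Price P = sum_t PV_t = 945.319258
Convexity numerator sum_t t*(t + 1/m) * CF_t / (1+y/m)^(m*t + 2):
  t = 1.0000: term = 88.515263
  t = 2.0000: term = 4525.959425
Convexity = (1/P) * sum = 4614.474689 / 945.319258 = 4.881393

Answer: Convexity = 4.8814


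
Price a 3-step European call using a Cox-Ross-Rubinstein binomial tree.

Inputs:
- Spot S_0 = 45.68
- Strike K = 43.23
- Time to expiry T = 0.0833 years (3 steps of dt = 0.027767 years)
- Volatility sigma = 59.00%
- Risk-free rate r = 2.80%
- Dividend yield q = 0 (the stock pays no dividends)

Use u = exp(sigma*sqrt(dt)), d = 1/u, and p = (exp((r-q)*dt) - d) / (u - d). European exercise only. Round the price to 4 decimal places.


Answer: Price = V(0,0) = 4.5589

Derivation:
dt = T/N = 0.027767
u = exp(sigma*sqrt(dt)) = 1.103309; d = 1/u = 0.906365
p = (exp((r-q)*dt) - d) / (u - d) = 0.479391
Discount per step: exp(-r*dt) = 0.999223
Stock lattice S(k, i) with i counting down-moves:
  k=0: S(0,0) = 45.6800
  k=1: S(1,0) = 50.3991; S(1,1) = 41.4027
  k=2: S(2,0) = 55.6058; S(2,1) = 45.6800; S(2,2) = 37.5260
  k=3: S(3,0) = 61.3504; S(3,1) = 50.3991; S(3,2) = 41.4027; S(3,3) = 34.0122
Terminal payoffs V(N, i) = max(S_T - K, 0):
  V(3,0) = 18.120392; V(3,1) = 7.169146; V(3,2) = 0.000000; V(3,3) = 0.000000
Backward induction: V(k, i) = exp(-r*dt) * [p * V(k+1, i) + (1-p) * V(k+1, i+1)].
  V(2,0) = exp(-r*dt) * [p*18.120392 + (1-p)*7.169146] = 12.409418
  V(2,1) = exp(-r*dt) * [p*7.169146 + (1-p)*0.000000] = 3.434150
  V(2,2) = exp(-r*dt) * [p*0.000000 + (1-p)*0.000000] = 0.000000
  V(1,0) = exp(-r*dt) * [p*12.409418 + (1-p)*3.434150] = 7.730796
  V(1,1) = exp(-r*dt) * [p*3.434150 + (1-p)*0.000000] = 1.645020
  V(0,0) = exp(-r*dt) * [p*7.730796 + (1-p)*1.645020] = 4.558937


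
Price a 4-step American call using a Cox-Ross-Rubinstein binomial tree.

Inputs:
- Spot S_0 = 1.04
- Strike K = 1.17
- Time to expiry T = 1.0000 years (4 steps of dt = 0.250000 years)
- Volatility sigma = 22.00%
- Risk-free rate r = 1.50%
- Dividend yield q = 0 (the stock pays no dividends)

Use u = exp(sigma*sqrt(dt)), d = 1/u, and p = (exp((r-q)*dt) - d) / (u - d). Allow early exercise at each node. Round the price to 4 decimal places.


dt = T/N = 0.250000
u = exp(sigma*sqrt(dt)) = 1.116278; d = 1/u = 0.895834
p = (exp((r-q)*dt) - d) / (u - d) = 0.489571
Discount per step: exp(-r*dt) = 0.996257
Stock lattice S(k, i) with i counting down-moves:
  k=0: S(0,0) = 1.0400
  k=1: S(1,0) = 1.1609; S(1,1) = 0.9317
  k=2: S(2,0) = 1.2959; S(2,1) = 1.0400; S(2,2) = 0.8346
  k=3: S(3,0) = 1.4466; S(3,1) = 1.1609; S(3,2) = 0.9317; S(3,3) = 0.7477
  k=4: S(4,0) = 1.6148; S(4,1) = 1.2959; S(4,2) = 1.0400; S(4,3) = 0.8346; S(4,4) = 0.6698
Terminal payoffs V(N, i) = max(S_T - K, 0):
  V(4,0) = 0.444816; V(4,1) = 0.125920; V(4,2) = 0.000000; V(4,3) = 0.000000; V(4,4) = 0.000000
Backward induction: V(k, i) = exp(-r*dt) * [p * V(k+1, i) + (1-p) * V(k+1, i+1)]; then take max(V_cont, immediate exercise) for American.
  V(3,0) = exp(-r*dt) * [p*0.444816 + (1-p)*0.125920] = 0.280986; exercise = 0.276607; V(3,0) = max -> 0.280986
  V(3,1) = exp(-r*dt) * [p*0.125920 + (1-p)*0.000000] = 0.061416; exercise = 0.000000; V(3,1) = max -> 0.061416
  V(3,2) = exp(-r*dt) * [p*0.000000 + (1-p)*0.000000] = 0.000000; exercise = 0.000000; V(3,2) = max -> 0.000000
  V(3,3) = exp(-r*dt) * [p*0.000000 + (1-p)*0.000000] = 0.000000; exercise = 0.000000; V(3,3) = max -> 0.000000
  V(2,0) = exp(-r*dt) * [p*0.280986 + (1-p)*0.061416] = 0.168279; exercise = 0.125920; V(2,0) = max -> 0.168279
  V(2,1) = exp(-r*dt) * [p*0.061416 + (1-p)*0.000000] = 0.029955; exercise = 0.000000; V(2,1) = max -> 0.029955
  V(2,2) = exp(-r*dt) * [p*0.000000 + (1-p)*0.000000] = 0.000000; exercise = 0.000000; V(2,2) = max -> 0.000000
  V(1,0) = exp(-r*dt) * [p*0.168279 + (1-p)*0.029955] = 0.097309; exercise = 0.000000; V(1,0) = max -> 0.097309
  V(1,1) = exp(-r*dt) * [p*0.029955 + (1-p)*0.000000] = 0.014610; exercise = 0.000000; V(1,1) = max -> 0.014610
  V(0,0) = exp(-r*dt) * [p*0.097309 + (1-p)*0.014610] = 0.054891; exercise = 0.000000; V(0,0) = max -> 0.054891

Answer: Price = V(0,0) = 0.0549
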